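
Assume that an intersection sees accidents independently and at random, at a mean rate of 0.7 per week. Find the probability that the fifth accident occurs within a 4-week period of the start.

Over the interval, μ = 0.7 × 4 = 2.8 (a 4-week period = 4 weeks).
The fifth arrival falls in the interval iff at least 5 events occur there: P(S_5 ≤ t) = P(N ≥ 5) = 1 − P(N ≤ 4) ≈ 0.1523.

0.1523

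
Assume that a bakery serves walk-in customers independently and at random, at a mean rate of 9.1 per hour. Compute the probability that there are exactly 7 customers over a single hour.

0.1145

With mean μ = 9.1 per hour,
P(N = 7) = e^(−μ) μ^7/7! = e^(−9.1) · 9.1^7/5040 ≈ 0.1145.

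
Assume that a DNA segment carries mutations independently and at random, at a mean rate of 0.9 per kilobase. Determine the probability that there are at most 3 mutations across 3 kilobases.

Over the interval, μ = 0.9 × 3 = 2.7 (3 kilobases).
P(N ≤ 3) = Σ_{j=0}^{3} e^(−μ) μ^j/j! ≈ 0.7141.

0.7141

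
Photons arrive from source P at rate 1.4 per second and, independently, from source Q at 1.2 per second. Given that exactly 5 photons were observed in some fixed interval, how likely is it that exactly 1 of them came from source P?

Given the total, each event is independently from source P with probability p = λ_P/(λ_P+λ_Q) = 1.4/2.6 ≈ 0.5385.
So K ~ Binomial(5, 1.4/2.6): P(K = 1) = C(5,1) · (1.4/2.6)^1 · (1.2/2.6)^4 ≈ 0.1222.

0.1222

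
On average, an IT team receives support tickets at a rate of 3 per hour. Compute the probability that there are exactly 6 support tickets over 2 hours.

0.1606

Over the interval, μ = 3 × 2 = 6 (2 hours).
P(N = 6) = e^(−μ) μ^6/6! = e^(−6) · 6^6/720 ≈ 0.1606.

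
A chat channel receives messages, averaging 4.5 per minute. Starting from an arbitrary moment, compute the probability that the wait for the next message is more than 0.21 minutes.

The wait for the next event is exponential with rate λ = 4.5 per minute.
P(T > 0.21) = e^(−λt) = e^(−4.5 × 0.21) = e^(−0.945) ≈ 0.3887.

0.3887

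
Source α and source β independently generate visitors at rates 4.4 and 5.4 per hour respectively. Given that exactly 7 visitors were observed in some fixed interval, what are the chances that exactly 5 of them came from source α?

0.1163

Given the total, each event is independently from source α with probability p = λ_α/(λ_α+λ_β) = 4.4/9.8 ≈ 0.4490.
So K ~ Binomial(7, 4.4/9.8): P(K = 5) = C(7,5) · (4.4/9.8)^5 · (5.4/9.8)^2 ≈ 0.1163.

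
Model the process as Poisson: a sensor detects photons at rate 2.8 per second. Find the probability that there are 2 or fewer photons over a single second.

0.4695

With mean μ = 2.8 per second,
P(N ≤ 2) = Σ_{j=0}^{2} e^(−μ) μ^j/j! ≈ 0.4695.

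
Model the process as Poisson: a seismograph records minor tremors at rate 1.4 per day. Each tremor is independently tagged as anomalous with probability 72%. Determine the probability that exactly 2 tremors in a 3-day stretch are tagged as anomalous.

0.2222

Thinning: the tremors that are tagged as anomalous themselves form a Poisson process with rate 0.72 × 1.4 = 1.008 per day.
Over the interval, μ = 1.008 × 3 = 3.024 (a 3-day stretch = 3 days).
P(N = 2) = e^(−3.024) · 3.024^2/2! ≈ 0.2222.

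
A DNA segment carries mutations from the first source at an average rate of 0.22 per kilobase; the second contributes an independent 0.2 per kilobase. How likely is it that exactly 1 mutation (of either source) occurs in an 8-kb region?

0.1167

Independent Poisson processes superpose: combined rate λ = 0.22 + 0.2 = 0.42 per kilobase.
Over the interval, μ = 0.42 × 8 = 3.36 (an 8-kb region = 8 kilobases).
P(N = 1) = e^(−3.36) · 3.36^1/1! ≈ 0.1167.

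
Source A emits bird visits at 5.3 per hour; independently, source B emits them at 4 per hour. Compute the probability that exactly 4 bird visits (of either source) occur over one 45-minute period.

Independent Poisson processes superpose: combined rate λ = 5.3 + 4 = 9.3 per hour.
Over the interval, μ = 9.3 × 0.75 = 6.975 (a 45-minute period = 0.75 hours).
P(N = 4) = e^(−6.975) · 6.975^4/4! ≈ 0.0922.

0.0922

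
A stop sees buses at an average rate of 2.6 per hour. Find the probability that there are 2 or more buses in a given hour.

0.7326

With mean μ = 2.6 per hour,
P(N ≥ 2) = 1 − P(N ≤ 1) = 1 − Σ_{j=0}^{1} e^(−μ) μ^j/j! ≈ 0.7326.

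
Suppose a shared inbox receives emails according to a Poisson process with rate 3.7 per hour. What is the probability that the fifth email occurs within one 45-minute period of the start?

Over the interval, μ = 3.7 × 0.75 = 2.775 (a 45-minute period = 0.75 hours).
The fifth arrival falls in the interval iff at least 5 events occur there: P(S_5 ≤ t) = P(N ≥ 5) = 1 − P(N ≤ 4) ≈ 0.1485.

0.1485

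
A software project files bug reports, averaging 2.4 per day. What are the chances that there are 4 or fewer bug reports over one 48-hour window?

Over the interval, μ = 2.4 × 2 = 4.8 (a 48-hour window = 2 days).
P(N ≤ 4) = Σ_{j=0}^{4} e^(−μ) μ^j/j! ≈ 0.4763.

0.4763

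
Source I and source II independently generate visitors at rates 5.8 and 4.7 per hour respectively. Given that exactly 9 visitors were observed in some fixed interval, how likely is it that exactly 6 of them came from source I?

Given the total, each event is independently from source I with probability p = λ_I/(λ_I+λ_II) = 5.8/10.5 ≈ 0.5524.
So K ~ Binomial(9, 5.8/10.5): P(K = 6) = C(9,6) · (5.8/10.5)^6 · (4.7/10.5)^3 ≈ 0.2140.

0.2140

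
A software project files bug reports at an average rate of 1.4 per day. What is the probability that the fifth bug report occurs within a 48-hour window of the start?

Over the interval, μ = 1.4 × 2 = 2.8 (a 48-hour window = 2 days).
The fifth arrival falls in the interval iff at least 5 events occur there: P(S_5 ≤ t) = P(N ≥ 5) = 1 − P(N ≤ 4) ≈ 0.1523.

0.1523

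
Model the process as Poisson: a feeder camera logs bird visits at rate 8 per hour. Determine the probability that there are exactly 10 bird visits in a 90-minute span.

Over the interval, μ = 8 × 1.5 = 12 (a 90-minute span = 1.5 hours).
P(N = 10) = e^(−μ) μ^10/10! = e^(−12) · 12^10/3628800 ≈ 0.1048.

0.1048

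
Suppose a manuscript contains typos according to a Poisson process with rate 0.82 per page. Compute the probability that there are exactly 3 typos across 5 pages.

Over the interval, μ = 0.82 × 5 = 4.1 (5 pages).
P(N = 3) = e^(−μ) μ^3/3! = e^(−4.1) · 4.1^3/6 ≈ 0.1904.

0.1904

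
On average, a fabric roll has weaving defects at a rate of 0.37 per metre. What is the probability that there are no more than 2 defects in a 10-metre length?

0.2854

Over the interval, μ = 0.37 × 10 = 3.7 (a 10-metre length = 10 metres).
P(N ≤ 2) = Σ_{j=0}^{2} e^(−μ) μ^j/j! ≈ 0.2854.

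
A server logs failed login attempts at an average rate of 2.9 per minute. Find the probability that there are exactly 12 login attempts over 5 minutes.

0.0910

Over the interval, μ = 2.9 × 5 = 14.5 (5 minutes).
P(N = 12) = e^(−μ) μ^12/12! = e^(−14.5) · 14.5^12/479001600 ≈ 0.0910.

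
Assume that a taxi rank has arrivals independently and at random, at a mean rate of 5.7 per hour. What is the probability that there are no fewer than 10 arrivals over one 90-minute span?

Over the interval, μ = 5.7 × 1.5 = 8.55 (a 90-minute span = 1.5 hours).
P(N ≥ 10) = 1 − P(N ≤ 9) = 1 − Σ_{j=0}^{9} e^(−μ) μ^j/j! ≈ 0.3535.

0.3535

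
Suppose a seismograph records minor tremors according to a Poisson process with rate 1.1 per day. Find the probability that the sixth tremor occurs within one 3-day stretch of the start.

Over the interval, μ = 1.1 × 3 = 3.3 (a 3-day stretch = 3 days).
The sixth arrival falls in the interval iff at least 6 events occur there: P(S_6 ≤ t) = P(N ≥ 6) = 1 − P(N ≤ 5) ≈ 0.1171.

0.1171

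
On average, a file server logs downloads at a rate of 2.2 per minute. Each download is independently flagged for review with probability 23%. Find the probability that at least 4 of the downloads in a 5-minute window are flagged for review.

Thinning: the downloads that are flagged for review themselves form a Poisson process with rate 0.23 × 2.2 = 0.506 per minute.
Over the interval, μ = 0.506 × 5 = 2.53 (a 5-minute window = 5 minutes).
P(N ≥ 4) = 1 − P(N ≤ 3) ≈ 0.2489.

0.2489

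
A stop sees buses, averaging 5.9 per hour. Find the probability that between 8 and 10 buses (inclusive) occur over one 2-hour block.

0.2699

Over the interval, μ = 5.9 × 2 = 11.8 (a 2-hour block = 2 hours).
P(8 ≤ N ≤ 10) = Σ_{j=8}^{10} e^(−11.8) · 11.8^j/j! ≈ 0.2699.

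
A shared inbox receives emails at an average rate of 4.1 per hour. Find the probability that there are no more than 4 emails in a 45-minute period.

0.8025

Over the interval, μ = 4.1 × 0.75 = 3.075 (a 45-minute period = 0.75 hours).
P(N ≤ 4) = Σ_{j=0}^{4} e^(−μ) μ^j/j! ≈ 0.8025.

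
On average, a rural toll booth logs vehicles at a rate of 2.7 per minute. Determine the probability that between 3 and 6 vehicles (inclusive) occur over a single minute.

0.4858

With mean μ = 2.7 per minute,
P(3 ≤ N ≤ 6) = Σ_{j=3}^{6} e^(−2.7) · 2.7^j/j! ≈ 0.4858.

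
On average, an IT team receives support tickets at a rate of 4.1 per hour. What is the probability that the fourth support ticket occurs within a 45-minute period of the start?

Over the interval, μ = 4.1 × 0.75 = 3.075 (a 45-minute period = 0.75 hours).
The fourth arrival falls in the interval iff at least 4 events occur there: P(S_4 ≤ t) = P(N ≥ 4) = 1 − P(N ≤ 3) ≈ 0.3696.

0.3696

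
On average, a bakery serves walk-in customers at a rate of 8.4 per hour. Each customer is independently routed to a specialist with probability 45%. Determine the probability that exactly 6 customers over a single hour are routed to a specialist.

Thinning: the customers that are routed to a specialist themselves form a Poisson process with rate 0.45 × 8.4 = 3.78 per hour.
So μ = 3.78.
P(N = 6) = e^(−3.78) · 3.78^6/6! ≈ 0.0925.

0.0925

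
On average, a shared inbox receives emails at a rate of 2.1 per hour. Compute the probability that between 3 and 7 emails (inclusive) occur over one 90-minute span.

Over the interval, μ = 2.1 × 1.5 = 3.15 (a 90-minute span = 1.5 hours).
P(3 ≤ N ≤ 7) = Σ_{j=3}^{7} e^(−3.15) · 3.15^j/j! ≈ 0.5941.

0.5941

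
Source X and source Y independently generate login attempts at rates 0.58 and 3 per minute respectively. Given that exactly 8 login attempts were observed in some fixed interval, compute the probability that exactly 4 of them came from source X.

Given the total, each event is independently from source X with probability p = λ_X/(λ_X+λ_Y) = 0.58/3.58 ≈ 0.1620.
So K ~ Binomial(8, 0.58/3.58): P(K = 4) = C(8,4) · (0.58/3.58)^4 · (3/3.58)^4 ≈ 0.0238.

0.0238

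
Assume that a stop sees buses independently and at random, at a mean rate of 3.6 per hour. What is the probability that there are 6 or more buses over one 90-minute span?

Over the interval, μ = 3.6 × 1.5 = 5.4 (a 90-minute span = 1.5 hours).
P(N ≥ 6) = 1 − P(N ≤ 5) = 1 − Σ_{j=0}^{5} e^(−μ) μ^j/j! ≈ 0.4539.

0.4539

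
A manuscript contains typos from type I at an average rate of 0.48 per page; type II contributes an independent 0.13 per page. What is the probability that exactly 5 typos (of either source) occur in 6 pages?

Independent Poisson processes superpose: combined rate λ = 0.48 + 0.13 = 0.61 per page.
Over the interval, μ = 0.61 × 6 = 3.66 (6 pages).
P(N = 5) = e^(−3.66) · 3.66^5/5! ≈ 0.1408.

0.1408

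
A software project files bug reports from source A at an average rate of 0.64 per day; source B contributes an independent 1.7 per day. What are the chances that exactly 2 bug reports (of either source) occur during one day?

0.2637

Independent Poisson processes superpose: combined rate λ = 0.64 + 1.7 = 2.34 per day.
So μ = 2.34.
P(N = 2) = e^(−2.34) · 2.34^2/2! ≈ 0.2637.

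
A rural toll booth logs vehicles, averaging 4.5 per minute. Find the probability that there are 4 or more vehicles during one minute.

0.6577

With mean μ = 4.5 per minute,
P(N ≥ 4) = 1 − P(N ≤ 3) = 1 − Σ_{j=0}^{3} e^(−μ) μ^j/j! ≈ 0.6577.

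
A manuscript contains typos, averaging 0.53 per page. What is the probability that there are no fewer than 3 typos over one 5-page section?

Over the interval, μ = 0.53 × 5 = 2.65 (a 5-page section = 5 pages).
P(N ≥ 3) = 1 − P(N ≤ 2) = 1 − Σ_{j=0}^{2} e^(−μ) μ^j/j! ≈ 0.4940.

0.4940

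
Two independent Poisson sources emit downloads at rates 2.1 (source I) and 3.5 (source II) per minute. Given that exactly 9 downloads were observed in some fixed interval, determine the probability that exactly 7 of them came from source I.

0.0147

Given the total, each event is independently from source I with probability p = λ_I/(λ_I+λ_II) = 2.1/5.6 = 0.3750.
So K ~ Binomial(9, 2.1/5.6): P(K = 7) = C(9,7) · (2.1/5.6)^7 · (3.5/5.6)^2 ≈ 0.0147.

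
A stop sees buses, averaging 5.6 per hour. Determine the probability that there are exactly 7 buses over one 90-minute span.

Over the interval, μ = 5.6 × 1.5 = 8.4 (a 90-minute span = 1.5 hours).
P(N = 7) = e^(−μ) μ^7/7! = e^(−8.4) · 8.4^7/5040 ≈ 0.1317.

0.1317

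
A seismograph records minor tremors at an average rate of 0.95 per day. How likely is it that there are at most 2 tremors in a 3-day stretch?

0.4576

Over the interval, μ = 0.95 × 3 = 2.85 (a 3-day stretch = 3 days).
P(N ≤ 2) = Σ_{j=0}^{2} e^(−μ) μ^j/j! ≈ 0.4576.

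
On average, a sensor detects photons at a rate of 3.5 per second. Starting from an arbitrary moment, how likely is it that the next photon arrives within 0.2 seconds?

Inter-arrival times are exponential with rate λ = 3.5 per second.
P(T ≤ 0.2) = 1 − e^(−λt) = 1 − e^(−3.5 × 0.2) = 1 − e^(−0.7) ≈ 0.5034.

0.5034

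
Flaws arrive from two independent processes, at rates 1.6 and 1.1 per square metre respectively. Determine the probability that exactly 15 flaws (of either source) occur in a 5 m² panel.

Independent Poisson processes superpose: combined rate λ = 1.6 + 1.1 = 2.7 per square metre.
Over the interval, μ = 2.7 × 5 = 13.5 (a 5 m² panel = 5 square metres).
P(N = 15) = e^(−13.5) · 13.5^15/15! ≈ 0.0945.

0.0945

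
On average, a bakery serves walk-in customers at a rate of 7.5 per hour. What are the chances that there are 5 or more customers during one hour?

With mean μ = 7.5 per hour,
P(N ≥ 5) = 1 − P(N ≤ 4) = 1 − Σ_{j=0}^{4} e^(−μ) μ^j/j! ≈ 0.8679.

0.8679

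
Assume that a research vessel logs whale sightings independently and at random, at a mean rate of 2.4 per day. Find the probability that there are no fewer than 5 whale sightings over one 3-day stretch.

Over the interval, μ = 2.4 × 3 = 7.2 (a 3-day stretch = 3 days).
P(N ≥ 5) = 1 − P(N ≤ 4) = 1 − Σ_{j=0}^{4} e^(−μ) μ^j/j! ≈ 0.8445.

0.8445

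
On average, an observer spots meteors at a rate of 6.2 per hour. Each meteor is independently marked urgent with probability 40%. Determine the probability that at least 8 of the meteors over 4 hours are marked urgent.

Thinning: the meteors that are marked urgent themselves form a Poisson process with rate 0.4 × 6.2 = 2.48 per hour.
Over the interval, μ = 2.48 × 4 = 9.92 (4 hours).
P(N ≥ 8) = 1 − P(N ≤ 7) ≈ 0.7725.

0.7725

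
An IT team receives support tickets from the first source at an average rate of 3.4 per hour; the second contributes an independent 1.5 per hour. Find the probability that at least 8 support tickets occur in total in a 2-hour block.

0.7612

Independent Poisson processes superpose: combined rate λ = 3.4 + 1.5 = 4.9 per hour.
Over the interval, μ = 4.9 × 2 = 9.8 (a 2-hour block = 2 hours).
P(N ≥ 8) = 1 − P(N ≤ 7) ≈ 0.7612.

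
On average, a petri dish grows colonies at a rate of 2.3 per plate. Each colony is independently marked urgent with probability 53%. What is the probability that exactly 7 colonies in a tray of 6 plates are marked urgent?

Thinning: the colonies that are marked urgent themselves form a Poisson process with rate 0.53 × 2.3 = 1.219 per plate.
Over the interval, μ = 1.219 × 6 = 7.314 (a tray of 6 plates = 6 plates).
P(N = 7) = e^(−7.314) · 7.314^7/7! ≈ 0.1480.

0.1480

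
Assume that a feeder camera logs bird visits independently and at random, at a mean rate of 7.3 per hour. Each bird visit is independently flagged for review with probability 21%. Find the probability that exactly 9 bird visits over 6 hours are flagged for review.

Thinning: the bird visits that are flagged for review themselves form a Poisson process with rate 0.21 × 7.3 = 1.533 per hour.
Over the interval, μ = 1.533 × 6 = 9.198 (6 hours).
P(N = 9) = e^(−9.198) · 9.198^9/9! ≈ 0.1315.

0.1315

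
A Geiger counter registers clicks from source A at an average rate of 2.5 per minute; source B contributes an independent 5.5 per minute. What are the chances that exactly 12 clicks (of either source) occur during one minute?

Independent Poisson processes superpose: combined rate λ = 2.5 + 5.5 = 8 per minute.
So μ = 8.
P(N = 12) = e^(−8) · 8^12/12! ≈ 0.0481.

0.0481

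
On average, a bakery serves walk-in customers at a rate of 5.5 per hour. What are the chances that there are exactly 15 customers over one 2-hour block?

Over the interval, μ = 5.5 × 2 = 11 (a 2-hour block = 2 hours).
P(N = 15) = e^(−μ) μ^15/15! = e^(−11) · 11^15/1307674368000 ≈ 0.0534.

0.0534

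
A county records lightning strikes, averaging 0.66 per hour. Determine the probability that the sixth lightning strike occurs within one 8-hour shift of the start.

0.4330

Over the interval, μ = 0.66 × 8 = 5.28 (an 8-hour shift = 8 hours).
The sixth arrival falls in the interval iff at least 6 events occur there: P(S_6 ≤ t) = P(N ≥ 6) = 1 − P(N ≤ 5) ≈ 0.4330.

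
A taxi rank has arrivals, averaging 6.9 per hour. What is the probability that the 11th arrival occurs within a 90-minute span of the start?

0.4607

Over the interval, μ = 6.9 × 1.5 = 10.35 (a 90-minute span = 1.5 hours).
The 11th arrival falls in the interval iff at least 11 events occur there: P(S_11 ≤ t) = P(N ≥ 11) = 1 − P(N ≤ 10) ≈ 0.4607.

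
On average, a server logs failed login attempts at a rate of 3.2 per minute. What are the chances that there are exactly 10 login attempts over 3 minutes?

Over the interval, μ = 3.2 × 3 = 9.6 (3 minutes).
P(N = 10) = e^(−μ) μ^10/10! = e^(−9.6) · 9.6^10/3628800 ≈ 0.1241.

0.1241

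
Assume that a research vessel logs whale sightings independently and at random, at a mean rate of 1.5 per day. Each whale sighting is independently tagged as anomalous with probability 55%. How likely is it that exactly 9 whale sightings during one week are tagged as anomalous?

0.0611

Thinning: the whale sightings that are tagged as anomalous themselves form a Poisson process with rate 0.55 × 1.5 = 0.825 per day.
Over the interval, μ = 0.825 × 7 = 5.775 (a week = 7 days).
P(N = 9) = e^(−5.775) · 5.775^9/9! ≈ 0.0611.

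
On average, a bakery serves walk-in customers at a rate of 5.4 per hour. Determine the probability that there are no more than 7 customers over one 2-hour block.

0.1566

Over the interval, μ = 5.4 × 2 = 10.8 (a 2-hour block = 2 hours).
P(N ≤ 7) = Σ_{j=0}^{7} e^(−μ) μ^j/j! ≈ 0.1566.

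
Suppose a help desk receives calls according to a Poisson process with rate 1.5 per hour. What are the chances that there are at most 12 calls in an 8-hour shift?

Over the interval, μ = 1.5 × 8 = 12 (an 8-hour shift = 8 hours).
P(N ≤ 12) = Σ_{j=0}^{12} e^(−μ) μ^j/j! ≈ 0.5760.

0.5760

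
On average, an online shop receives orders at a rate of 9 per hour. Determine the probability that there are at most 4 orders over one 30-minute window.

Over the interval, μ = 9 × 0.5 = 4.5 (a 30-minute window = 0.5 hours).
P(N ≤ 4) = Σ_{j=0}^{4} e^(−μ) μ^j/j! ≈ 0.5321.

0.5321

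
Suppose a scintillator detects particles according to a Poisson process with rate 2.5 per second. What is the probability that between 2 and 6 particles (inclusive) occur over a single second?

0.6985

With mean μ = 2.5 per second,
P(2 ≤ N ≤ 6) = Σ_{j=2}^{6} e^(−2.5) · 2.5^j/j! ≈ 0.6985.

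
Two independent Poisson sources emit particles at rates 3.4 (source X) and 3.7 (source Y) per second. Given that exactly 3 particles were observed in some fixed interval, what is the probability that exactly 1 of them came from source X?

Given the total, each event is independently from source X with probability p = λ_X/(λ_X+λ_Y) = 3.4/7.1 ≈ 0.4789.
So K ~ Binomial(3, 3.4/7.1): P(K = 1) = C(3,1) · (3.4/7.1)^1 · (3.7/7.1)^2 ≈ 0.3901.

0.3901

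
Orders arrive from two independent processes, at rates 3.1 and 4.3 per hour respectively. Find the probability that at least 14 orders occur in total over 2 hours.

0.6174

Independent Poisson processes superpose: combined rate λ = 3.1 + 4.3 = 7.4 per hour.
Over the interval, μ = 7.4 × 2 = 14.8 (2 hours).
P(N ≥ 14) = 1 − P(N ≤ 13) ≈ 0.6174.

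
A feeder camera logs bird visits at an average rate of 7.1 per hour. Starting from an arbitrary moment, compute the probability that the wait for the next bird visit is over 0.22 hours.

The wait for the next event is exponential with rate λ = 7.1 per hour.
P(T > 0.22) = e^(−λt) = e^(−7.1 × 0.22) = e^(−1.562) ≈ 0.2097.

0.2097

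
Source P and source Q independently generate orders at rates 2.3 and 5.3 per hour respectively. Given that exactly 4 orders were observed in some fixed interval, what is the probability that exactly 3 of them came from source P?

0.0773

Given the total, each event is independently from source P with probability p = λ_P/(λ_P+λ_Q) = 2.3/7.6 ≈ 0.3026.
So K ~ Binomial(4, 2.3/7.6): P(K = 3) = C(4,3) · (2.3/7.6)^3 · (5.3/7.6)^1 ≈ 0.0773.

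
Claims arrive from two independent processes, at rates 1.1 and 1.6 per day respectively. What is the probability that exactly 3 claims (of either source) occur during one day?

Independent Poisson processes superpose: combined rate λ = 1.1 + 1.6 = 2.7 per day.
So μ = 2.7.
P(N = 3) = e^(−2.7) · 2.7^3/3! ≈ 0.2205.

0.2205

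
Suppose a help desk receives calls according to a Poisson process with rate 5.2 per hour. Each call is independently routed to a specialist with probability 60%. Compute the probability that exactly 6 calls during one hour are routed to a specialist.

Thinning: the calls that are routed to a specialist themselves form a Poisson process with rate 0.6 × 5.2 = 3.12 per hour.
So μ = 3.12.
P(N = 6) = e^(−3.12) · 3.12^6/6! ≈ 0.0566.

0.0566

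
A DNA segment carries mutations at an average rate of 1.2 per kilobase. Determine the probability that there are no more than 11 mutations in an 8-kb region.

0.7412

Over the interval, μ = 1.2 × 8 = 9.6 (an 8-kb region = 8 kilobases).
P(N ≤ 11) = Σ_{j=0}^{11} e^(−μ) μ^j/j! ≈ 0.7412.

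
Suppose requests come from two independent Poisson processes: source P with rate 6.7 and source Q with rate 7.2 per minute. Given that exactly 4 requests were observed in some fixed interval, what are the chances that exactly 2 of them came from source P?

Given the total, each event is independently from source P with probability p = λ_P/(λ_P+λ_Q) = 6.7/13.9 ≈ 0.4820.
So K ~ Binomial(4, 6.7/13.9): P(K = 2) = C(4,2) · (6.7/13.9)^2 · (7.2/13.9)^2 ≈ 0.3740.

0.3740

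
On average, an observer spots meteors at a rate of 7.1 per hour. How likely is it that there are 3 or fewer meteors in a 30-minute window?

Over the interval, μ = 7.1 × 0.5 = 3.55 (a 30-minute window = 0.5 hours).
P(N ≤ 3) = Σ_{j=0}^{3} e^(−μ) μ^j/j! ≈ 0.5259.

0.5259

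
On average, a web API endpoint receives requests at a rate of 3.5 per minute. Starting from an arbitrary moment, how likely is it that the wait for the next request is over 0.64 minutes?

0.1065

The wait for the next event is exponential with rate λ = 3.5 per minute.
P(T > 0.64) = e^(−λt) = e^(−3.5 × 0.64) = e^(−2.24) ≈ 0.1065.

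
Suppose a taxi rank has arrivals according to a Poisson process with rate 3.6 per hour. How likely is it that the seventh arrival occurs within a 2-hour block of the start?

0.5796

Over the interval, μ = 3.6 × 2 = 7.2 (a 2-hour block = 2 hours).
The seventh arrival falls in the interval iff at least 7 events occur there: P(S_7 ≤ t) = P(N ≥ 7) = 1 − P(N ≤ 6) ≈ 0.5796.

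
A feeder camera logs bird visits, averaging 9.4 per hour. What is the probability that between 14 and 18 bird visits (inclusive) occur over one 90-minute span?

Over the interval, μ = 9.4 × 1.5 = 14.1 (a 90-minute span = 1.5 hours).
P(14 ≤ N ≤ 18) = Σ_{j=14}^{18} e^(−14.1) · 14.1^j/j! ≈ 0.4231.

0.4231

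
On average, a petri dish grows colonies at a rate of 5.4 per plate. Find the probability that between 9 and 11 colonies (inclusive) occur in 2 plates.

0.3529

Over the interval, μ = 5.4 × 2 = 10.8 (2 plates).
P(9 ≤ N ≤ 11) = Σ_{j=9}^{11} e^(−10.8) · 10.8^j/j! ≈ 0.3529.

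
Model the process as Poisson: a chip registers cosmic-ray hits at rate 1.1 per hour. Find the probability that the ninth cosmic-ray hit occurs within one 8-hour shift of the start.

0.5177

Over the interval, μ = 1.1 × 8 = 8.8 (an 8-hour shift = 8 hours).
The ninth arrival falls in the interval iff at least 9 events occur there: P(S_9 ≤ t) = P(N ≥ 9) = 1 − P(N ≤ 8) ≈ 0.5177.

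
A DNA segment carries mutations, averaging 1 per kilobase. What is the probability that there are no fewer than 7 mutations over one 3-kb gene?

0.0335

Over the interval, μ = 1 × 3 = 3 (a 3-kb gene = 3 kilobases).
P(N ≥ 7) = 1 − P(N ≤ 6) = 1 − Σ_{j=0}^{6} e^(−μ) μ^j/j! ≈ 0.0335.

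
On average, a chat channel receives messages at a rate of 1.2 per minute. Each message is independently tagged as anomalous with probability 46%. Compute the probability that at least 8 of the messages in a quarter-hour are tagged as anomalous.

0.5854

Thinning: the messages that are tagged as anomalous themselves form a Poisson process with rate 0.46 × 1.2 = 0.552 per minute.
Over the interval, μ = 0.552 × 15 = 8.28 (a quarter-hour = 15 minutes).
P(N ≥ 8) = 1 − P(N ≤ 7) ≈ 0.5854.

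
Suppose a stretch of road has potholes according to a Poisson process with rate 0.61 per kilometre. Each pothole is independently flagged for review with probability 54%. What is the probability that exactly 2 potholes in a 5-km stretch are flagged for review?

Thinning: the potholes that are flagged for review themselves form a Poisson process with rate 0.54 × 0.61 = 0.3294 per kilometre.
Over the interval, μ = 0.3294 × 5 = 1.647 (a 5-km stretch = 5 kilometres).
P(N = 2) = e^(−1.647) · 1.647^2/2! ≈ 0.2613.

0.2613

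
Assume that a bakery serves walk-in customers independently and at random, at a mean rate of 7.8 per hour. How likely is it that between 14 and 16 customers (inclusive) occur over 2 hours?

0.2973

Over the interval, μ = 7.8 × 2 = 15.6 (2 hours).
P(14 ≤ N ≤ 16) = Σ_{j=14}^{16} e^(−15.6) · 15.6^j/j! ≈ 0.2973.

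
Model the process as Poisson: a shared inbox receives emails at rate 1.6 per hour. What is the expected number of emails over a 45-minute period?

E[N] = λt = 1.6 × 0.75 = 1.2 (a 45-minute period = 0.75 hours).

1.2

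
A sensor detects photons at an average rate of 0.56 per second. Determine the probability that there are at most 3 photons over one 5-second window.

0.6919

Over the interval, μ = 0.56 × 5 = 2.8 (a 5-second window = 5 seconds).
P(N ≤ 3) = Σ_{j=0}^{3} e^(−μ) μ^j/j! ≈ 0.6919.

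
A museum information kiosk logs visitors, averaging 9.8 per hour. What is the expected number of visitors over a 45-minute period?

7.35

E[N] = λt = 9.8 × 0.75 = 7.35 (a 45-minute period = 0.75 hours).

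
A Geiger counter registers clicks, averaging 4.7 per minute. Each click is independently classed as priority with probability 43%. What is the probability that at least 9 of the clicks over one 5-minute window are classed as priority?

Thinning: the clicks that are classed as priority themselves form a Poisson process with rate 0.43 × 4.7 = 2.021 per minute.
Over the interval, μ = 2.021 × 5 = 10.105 (a 5-minute window = 5 minutes).
P(N ≥ 9) = 1 − P(N ≤ 8) ≈ 0.6789.

0.6789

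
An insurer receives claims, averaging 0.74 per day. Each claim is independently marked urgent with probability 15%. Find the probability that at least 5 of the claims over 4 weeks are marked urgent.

Thinning: the claims that are marked urgent themselves form a Poisson process with rate 0.15 × 0.74 = 0.111 per day.
Over the interval, μ = 0.111 × 28 = 3.108 (4 weeks = 28 days).
P(N ≥ 5) = 1 − P(N ≤ 4) ≈ 0.2032.

0.2032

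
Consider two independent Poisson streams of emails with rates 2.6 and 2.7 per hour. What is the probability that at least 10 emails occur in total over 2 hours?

0.6146

Independent Poisson processes superpose: combined rate λ = 2.6 + 2.7 = 5.3 per hour.
Over the interval, μ = 5.3 × 2 = 10.6 (2 hours).
P(N ≥ 10) = 1 − P(N ≤ 9) ≈ 0.6146.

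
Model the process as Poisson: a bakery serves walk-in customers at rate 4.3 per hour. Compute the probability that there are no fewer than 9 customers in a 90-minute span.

0.2025

Over the interval, μ = 4.3 × 1.5 = 6.45 (a 90-minute span = 1.5 hours).
P(N ≥ 9) = 1 − P(N ≤ 8) = 1 − Σ_{j=0}^{8} e^(−μ) μ^j/j! ≈ 0.2025.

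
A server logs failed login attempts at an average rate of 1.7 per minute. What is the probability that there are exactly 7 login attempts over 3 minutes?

Over the interval, μ = 1.7 × 3 = 5.1 (3 minutes).
P(N = 7) = e^(−μ) μ^7/7! = e^(−5.1) · 5.1^7/5040 ≈ 0.1086.

0.1086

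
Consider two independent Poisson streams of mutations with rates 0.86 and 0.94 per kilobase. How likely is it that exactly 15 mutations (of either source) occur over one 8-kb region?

Independent Poisson processes superpose: combined rate λ = 0.86 + 0.94 = 1.8 per kilobase.
Over the interval, μ = 1.8 × 8 = 14.4 (an 8-kb region = 8 kilobases).
P(N = 15) = e^(−14.4) · 14.4^15/15! ≈ 0.1012.

0.1012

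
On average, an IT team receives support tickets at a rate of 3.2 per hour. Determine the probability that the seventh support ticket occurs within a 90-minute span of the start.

Over the interval, μ = 3.2 × 1.5 = 4.8 (a 90-minute span = 1.5 hours).
The seventh arrival falls in the interval iff at least 7 events occur there: P(S_7 ≤ t) = P(N ≥ 7) = 1 − P(N ≤ 6) ≈ 0.2092.

0.2092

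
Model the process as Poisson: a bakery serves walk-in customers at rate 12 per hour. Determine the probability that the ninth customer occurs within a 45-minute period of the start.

Over the interval, μ = 12 × 0.75 = 9 (a 45-minute period = 0.75 hours).
The ninth arrival falls in the interval iff at least 9 events occur there: P(S_9 ≤ t) = P(N ≥ 9) = 1 − P(N ≤ 8) ≈ 0.5443.

0.5443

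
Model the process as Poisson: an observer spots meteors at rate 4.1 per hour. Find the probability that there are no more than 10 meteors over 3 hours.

Over the interval, μ = 4.1 × 3 = 12.3 (3 hours).
P(N ≤ 10) = Σ_{j=0}^{10} e^(−μ) μ^j/j! ≈ 0.3166.

0.3166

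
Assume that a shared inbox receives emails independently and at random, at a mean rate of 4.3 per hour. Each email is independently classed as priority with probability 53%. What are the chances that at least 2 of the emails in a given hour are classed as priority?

0.6643

Thinning: the emails that are classed as priority themselves form a Poisson process with rate 0.53 × 4.3 = 2.279 per hour.
So μ = 2.279.
P(N ≥ 2) = 1 − P(N ≤ 1) ≈ 0.6643.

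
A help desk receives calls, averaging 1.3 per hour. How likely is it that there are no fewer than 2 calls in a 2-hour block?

Over the interval, μ = 1.3 × 2 = 2.6 (a 2-hour block = 2 hours).
P(N ≥ 2) = 1 − P(N ≤ 1) = 1 − Σ_{j=0}^{1} e^(−μ) μ^j/j! ≈ 0.7326.

0.7326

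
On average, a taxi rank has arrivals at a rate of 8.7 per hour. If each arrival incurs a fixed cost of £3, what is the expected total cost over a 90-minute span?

£39.15

E[N] = 8.7 × 1.5 = 13.05 (a 90-minute span = 1.5 hours); E[cost] = 13.05 × £3 = £39.15.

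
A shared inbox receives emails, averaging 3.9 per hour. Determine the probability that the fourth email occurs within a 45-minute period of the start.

0.3360

Over the interval, μ = 3.9 × 0.75 = 2.925 (a 45-minute period = 0.75 hours).
The fourth arrival falls in the interval iff at least 4 events occur there: P(S_4 ≤ t) = P(N ≥ 4) = 1 − P(N ≤ 3) ≈ 0.3360.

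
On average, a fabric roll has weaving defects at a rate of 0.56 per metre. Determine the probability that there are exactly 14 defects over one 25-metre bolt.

Over the interval, μ = 0.56 × 25 = 14 (a 25-metre bolt = 25 metres).
P(N = 14) = e^(−μ) μ^14/14! = e^(−14) · 14^14/87178291200 ≈ 0.1060.

0.1060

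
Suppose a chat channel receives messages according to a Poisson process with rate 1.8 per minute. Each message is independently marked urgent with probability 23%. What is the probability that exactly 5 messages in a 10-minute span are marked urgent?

0.1614

Thinning: the messages that are marked urgent themselves form a Poisson process with rate 0.23 × 1.8 = 0.414 per minute.
Over the interval, μ = 0.414 × 10 = 4.14 (a 10-minute span = 10 minutes).
P(N = 5) = e^(−4.14) · 4.14^5/5! ≈ 0.1614.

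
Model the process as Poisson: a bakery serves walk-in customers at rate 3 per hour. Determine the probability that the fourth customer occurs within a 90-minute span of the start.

0.6577

Over the interval, μ = 3 × 1.5 = 4.5 (a 90-minute span = 1.5 hours).
The fourth arrival falls in the interval iff at least 4 events occur there: P(S_4 ≤ t) = P(N ≥ 4) = 1 − P(N ≤ 3) ≈ 0.6577.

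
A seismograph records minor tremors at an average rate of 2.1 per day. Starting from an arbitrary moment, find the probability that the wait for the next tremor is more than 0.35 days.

The wait for the next event is exponential with rate λ = 2.1 per day.
P(T > 0.35) = e^(−λt) = e^(−2.1 × 0.35) = e^(−0.735) ≈ 0.4795.

0.4795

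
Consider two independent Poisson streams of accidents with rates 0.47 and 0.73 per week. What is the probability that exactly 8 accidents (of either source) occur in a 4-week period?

Independent Poisson processes superpose: combined rate λ = 0.47 + 0.73 = 1.2 per week.
Over the interval, μ = 1.2 × 4 = 4.8 (a 4-week period = 4 weeks).
P(N = 8) = e^(−4.8) · 4.8^8/8! ≈ 0.0575.

0.0575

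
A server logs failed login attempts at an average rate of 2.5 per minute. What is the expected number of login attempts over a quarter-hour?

37.5

E[N] = λt = 2.5 × 15 = 37.5 (a quarter-hour = 15 minutes).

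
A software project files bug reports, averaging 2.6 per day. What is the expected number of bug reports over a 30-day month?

78

E[N] = λt = 2.6 × 30 = 78 (a 30-day month = 30 days).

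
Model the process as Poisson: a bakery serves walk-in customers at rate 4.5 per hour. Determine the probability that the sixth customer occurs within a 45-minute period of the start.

Over the interval, μ = 4.5 × 0.75 = 3.375 (a 45-minute period = 0.75 hours).
The sixth arrival falls in the interval iff at least 6 events occur there: P(S_6 ≤ t) = P(N ≥ 6) = 1 − P(N ≤ 5) ≈ 0.1263.

0.1263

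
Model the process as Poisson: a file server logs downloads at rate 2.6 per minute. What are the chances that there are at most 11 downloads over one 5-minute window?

Over the interval, μ = 2.6 × 5 = 13 (a 5-minute window = 5 minutes).
P(N ≤ 11) = Σ_{j=0}^{11} e^(−μ) μ^j/j! ≈ 0.3532.

0.3532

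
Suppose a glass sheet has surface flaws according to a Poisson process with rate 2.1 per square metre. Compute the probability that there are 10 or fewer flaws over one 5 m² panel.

Over the interval, μ = 2.1 × 5 = 10.5 (a 5 m² panel = 5 square metres).
P(N ≤ 10) = Σ_{j=0}^{10} e^(−μ) μ^j/j! ≈ 0.5207.

0.5207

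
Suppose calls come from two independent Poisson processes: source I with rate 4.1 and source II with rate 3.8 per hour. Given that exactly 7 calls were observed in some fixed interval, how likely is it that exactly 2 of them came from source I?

0.1457

Given the total, each event is independently from source I with probability p = λ_I/(λ_I+λ_II) = 4.1/7.9 ≈ 0.5190.
So K ~ Binomial(7, 4.1/7.9): P(K = 2) = C(7,2) · (4.1/7.9)^2 · (3.8/7.9)^5 ≈ 0.1457.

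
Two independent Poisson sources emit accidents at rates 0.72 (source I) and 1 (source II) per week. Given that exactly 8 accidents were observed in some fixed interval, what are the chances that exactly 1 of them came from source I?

Given the total, each event is independently from source I with probability p = λ_I/(λ_I+λ_II) = 0.72/1.72 ≈ 0.4186.
So K ~ Binomial(8, 0.72/1.72): P(K = 1) = C(8,1) · (0.72/1.72)^1 · (1/1.72)^7 ≈ 0.0752.

0.0752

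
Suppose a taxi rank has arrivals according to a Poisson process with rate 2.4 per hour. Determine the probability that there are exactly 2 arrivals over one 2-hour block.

Over the interval, μ = 2.4 × 2 = 4.8 (a 2-hour block = 2 hours).
P(N = 2) = e^(−μ) μ^2/2! = e^(−4.8) · 4.8^2/2 ≈ 0.0948.

0.0948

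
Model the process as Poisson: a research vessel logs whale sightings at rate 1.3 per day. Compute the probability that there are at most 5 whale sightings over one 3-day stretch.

0.8006

Over the interval, μ = 1.3 × 3 = 3.9 (a 3-day stretch = 3 days).
P(N ≤ 5) = Σ_{j=0}^{5} e^(−μ) μ^j/j! ≈ 0.8006.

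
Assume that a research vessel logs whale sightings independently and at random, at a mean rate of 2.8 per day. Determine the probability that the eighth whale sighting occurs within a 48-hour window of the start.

0.2030

Over the interval, μ = 2.8 × 2 = 5.6 (a 48-hour window = 2 days).
The eighth arrival falls in the interval iff at least 8 events occur there: P(S_8 ≤ t) = P(N ≥ 8) = 1 − P(N ≤ 7) ≈ 0.2030.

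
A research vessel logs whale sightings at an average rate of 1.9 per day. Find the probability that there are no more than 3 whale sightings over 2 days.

Over the interval, μ = 1.9 × 2 = 3.8 (2 days).
P(N ≤ 3) = Σ_{j=0}^{3} e^(−μ) μ^j/j! ≈ 0.4735.

0.4735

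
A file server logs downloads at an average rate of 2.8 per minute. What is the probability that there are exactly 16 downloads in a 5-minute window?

0.0866

Over the interval, μ = 2.8 × 5 = 14 (a 5-minute window = 5 minutes).
P(N = 16) = e^(−μ) μ^16/16! = e^(−14) · 14^16/20922789888000 ≈ 0.0866.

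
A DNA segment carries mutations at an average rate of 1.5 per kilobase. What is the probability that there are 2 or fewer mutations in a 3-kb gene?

0.1736

Over the interval, μ = 1.5 × 3 = 4.5 (a 3-kb gene = 3 kilobases).
P(N ≤ 2) = Σ_{j=0}^{2} e^(−μ) μ^j/j! ≈ 0.1736.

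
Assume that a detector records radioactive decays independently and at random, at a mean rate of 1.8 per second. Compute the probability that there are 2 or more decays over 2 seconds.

Over the interval, μ = 1.8 × 2 = 3.6 (2 seconds).
P(N ≥ 2) = 1 − P(N ≤ 1) = 1 − Σ_{j=0}^{1} e^(−μ) μ^j/j! ≈ 0.8743.

0.8743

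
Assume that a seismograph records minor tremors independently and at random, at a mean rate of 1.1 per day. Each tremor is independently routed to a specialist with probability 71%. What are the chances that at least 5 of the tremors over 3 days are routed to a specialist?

0.0889

Thinning: the tremors that are routed to a specialist themselves form a Poisson process with rate 0.71 × 1.1 = 0.781 per day.
Over the interval, μ = 0.781 × 3 = 2.343 (3 days).
P(N ≥ 5) = 1 − P(N ≤ 4) ≈ 0.0889.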